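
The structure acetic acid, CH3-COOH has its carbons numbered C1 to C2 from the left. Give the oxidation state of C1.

-3

Count +1 for every bond to an atom more electronegative than carbon and −1 for every bond to one less electronegative; C–C bonds are 0.
C1 has one bond to H (-1), one bond to H (-1), one bond to H (-1), one bond to C (0).
Oxidation state = -1 − 1 − 1 + 0 = -3.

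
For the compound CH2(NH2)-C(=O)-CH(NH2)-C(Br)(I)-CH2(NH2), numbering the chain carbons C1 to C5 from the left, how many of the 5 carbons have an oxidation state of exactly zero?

Count +1 for every bond to an atom more electronegative than carbon and −1 for every bond to one less electronegative; C–C bonds are 0. Tallying each carbon:
C1: 1C, 2H, 1N → 0 − 2 + 1 = -1
C2: 2C, 2O → 0 + 2 = +2
C3: 2C, 1H, 1N → 0 − 1 + 1 = 0
C4: 2C, 1Br, 1I → 0 + 1 + 1 = +2
C5: 1C, 2H, 1N → 0 − 2 + 1 = -1
1 carbon (C3) meets the condition.

1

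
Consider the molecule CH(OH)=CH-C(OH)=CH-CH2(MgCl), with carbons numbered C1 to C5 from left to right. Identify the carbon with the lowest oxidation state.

Tallying each carbon's bonds:
C1: 2C, 1H, 1O → 0 − 1 + 1 = 0
C2: 3C, 1H → 0 − 1 = -1
C3: 3C, 1O → 0 + 1 = +1
C4: 3C, 1H → 0 − 1 = -1
C5: 1C, 2H, 1Mg → 0 − 2 − 1 = -3
The most reduced carbon is C5 at -3.

C5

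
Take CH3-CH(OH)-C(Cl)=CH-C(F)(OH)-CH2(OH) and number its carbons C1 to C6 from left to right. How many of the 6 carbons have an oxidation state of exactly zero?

1

Tallying each carbon's bonds:
C1: 1C, 3H → 0 − 3 = -3
C2: 2C, 1H, 1O → 0 − 1 + 1 = 0
C3: 3C, 1Cl → 0 + 1 = +1
C4: 3C, 1H → 0 − 1 = -1
C5: 2C, 1O, 1F → 0 + 1 + 1 = +2
C6: 1C, 2H, 1O → 0 − 2 + 1 = -1
1 carbon (C2) meets the condition.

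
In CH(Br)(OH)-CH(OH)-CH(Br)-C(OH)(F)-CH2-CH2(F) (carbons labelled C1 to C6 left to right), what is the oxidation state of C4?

Count +1 for every bond to an atom more electronegative than carbon and −1 for every bond to one less electronegative; C–C bonds are 0.
C4 has one bond to C (0), one bond to C (0), one bond to O (+1), one bond to F (+1).
Oxidation state = 0 + 0 + 1 + 1 = +2.

+2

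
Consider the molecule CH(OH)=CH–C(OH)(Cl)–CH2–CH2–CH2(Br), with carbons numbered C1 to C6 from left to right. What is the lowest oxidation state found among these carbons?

Tallying each carbon's bonds:
C1: 2C, 1H, 1O → 0 − 1 + 1 = 0
C2: 3C, 1H → 0 − 1 = -1
C3: 2C, 1O, 1Cl → 0 + 1 + 1 = +2
C4: 2C, 2H → 0 − 2 = -2
C5: 2C, 2H → 0 − 2 = -2
C6: 1C, 2H, 1Br → 0 − 2 + 1 = -1
The lowest value is -2.

-2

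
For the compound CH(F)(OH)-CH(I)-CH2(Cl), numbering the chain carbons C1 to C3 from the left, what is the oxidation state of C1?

+1

Bonds to more-electronegative neighbours contribute +1 each, bonds to H or metals contribute −1 each, and C–C bonds contribute 0.
C1 has one bond to C (0), one bond to F (+1), one bond to O (+1), one bond to H (-1).
Oxidation state = 0 + 1 + 1 − 1 = +1.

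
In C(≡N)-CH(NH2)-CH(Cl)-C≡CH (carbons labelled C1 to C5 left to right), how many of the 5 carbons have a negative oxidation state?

1

Assign +1 per bond to O/N/halogen, −1 per bond to H or an electropositive element, and 0 per bond to carbon. Tallying each carbon:
C1: 1C, 3N → 0 + 3 = +3
C2: 2C, 1H, 1N → 0 − 1 + 1 = 0
C3: 2C, 1H, 1Cl → 0 − 1 + 1 = 0
C4: 4C → 0 = 0
C5: 3C, 1H → 0 − 1 = -1
1 carbon (C5) meets the condition.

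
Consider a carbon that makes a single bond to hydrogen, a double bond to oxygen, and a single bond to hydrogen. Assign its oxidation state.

0

The carbon has a double bond to O (2×+1 = +2), one bond to H (-1), one bond to H (-1).
Oxidation state = +2 − 1 − 1 = 0.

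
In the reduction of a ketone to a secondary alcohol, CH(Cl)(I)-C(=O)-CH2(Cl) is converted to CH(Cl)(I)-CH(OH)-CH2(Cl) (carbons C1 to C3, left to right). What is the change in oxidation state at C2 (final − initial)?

-2

Before: C2 has 2 bonds to C, 2 bonds to O → oxidation state +2.
After: C2 has 2 bonds to C, 1 bond to H, 1 bond to O → oxidation state 0.
Δ = 0 − (+2) = -2, so this is a reduction at C2.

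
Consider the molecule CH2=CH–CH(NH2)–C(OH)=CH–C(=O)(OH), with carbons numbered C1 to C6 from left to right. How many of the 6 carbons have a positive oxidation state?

2

Bonds to more-electronegative neighbours contribute +1 each, bonds to H or metals contribute −1 each, and C–C bonds contribute 0. Tallying each carbon:
C1: 2C, 2H → 0 − 2 = -2
C2: 3C, 1H → 0 − 1 = -1
C3: 2C, 1H, 1N → 0 − 1 + 1 = 0
C4: 3C, 1O → 0 + 1 = +1
C5: 3C, 1H → 0 − 1 = -1
C6: 1C, 3O → 0 + 3 = +3
2 carbons (C4, C6) meet the condition.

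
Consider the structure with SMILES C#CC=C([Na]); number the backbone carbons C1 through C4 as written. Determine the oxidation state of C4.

C4 has a double bond to C (2×0 = 0), one bond to Na (-1), one bond to H (-1).
Oxidation state = 0 − 1 − 1 = -2.

-2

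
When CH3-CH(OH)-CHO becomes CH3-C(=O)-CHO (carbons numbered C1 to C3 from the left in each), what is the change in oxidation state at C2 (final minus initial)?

+2

Before: C2 has 2 bonds to C, 1 bond to H, 1 bond to O → oxidation state 0.
After: C2 has 2 bonds to C, 2 bonds to O → oxidation state +2.
Δ = +2 − (0) = +2, so this is an oxidation at C2.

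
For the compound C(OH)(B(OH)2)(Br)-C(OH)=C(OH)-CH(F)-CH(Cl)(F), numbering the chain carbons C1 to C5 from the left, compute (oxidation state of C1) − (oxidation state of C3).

C1: 1C, 1O, 1Br, 1B → 0 + 1 + 1 − 1 = +1
C3: 3C, 1O → 0 + 1 = +1
Difference: +1 − (+1) = 0.

0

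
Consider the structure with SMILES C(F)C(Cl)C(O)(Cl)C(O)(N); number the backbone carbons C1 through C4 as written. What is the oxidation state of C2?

0

Each bond to a more electronegative atom (O, N, halogen) counts +1, each bond to a less electronegative atom (H, metal, B, Si) counts −1, and each C–C bond counts 0.
C2 has one bond to C (0), one bond to C (0), one bond to H (-1), one bond to Cl (+1).
Oxidation state = 0 + 0 − 1 + 1 = 0.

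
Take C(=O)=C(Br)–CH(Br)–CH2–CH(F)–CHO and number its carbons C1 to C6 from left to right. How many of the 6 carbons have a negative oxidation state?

Assign +1 per bond to O/N/halogen, −1 per bond to H or an electropositive element, and 0 per bond to carbon. Tallying each carbon:
C1: 2C, 2O → 0 + 2 = +2
C2: 3C, 1Br → 0 + 1 = +1
C3: 2C, 1H, 1Br → 0 − 1 + 1 = 0
C4: 2C, 2H → 0 − 2 = -2
C5: 2C, 1H, 1F → 0 − 1 + 1 = 0
C6: 1C, 1H, 2O → 0 − 1 + 2 = +1
1 carbon (C4) meets the condition.

1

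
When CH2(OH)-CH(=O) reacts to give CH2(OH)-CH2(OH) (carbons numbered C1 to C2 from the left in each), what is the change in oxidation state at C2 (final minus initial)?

Before: C2 has 1 bond to C, 1 bond to H, 2 bonds to O → oxidation state +1.
After: C2 has 1 bond to C, 2 bonds to H, 1 bond to O → oxidation state -1.
Δ = -1 − (+1) = -2, so this is a reduction at C2.

-2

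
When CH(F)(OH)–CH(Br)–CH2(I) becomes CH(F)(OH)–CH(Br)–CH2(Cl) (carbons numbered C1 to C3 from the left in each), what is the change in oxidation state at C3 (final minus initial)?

0

Before: C3 has 1 bond to C, 2 bonds to H, 1 bond to I → oxidation state -1.
After: C3 has 1 bond to C, 2 bonds to H, 1 bond to Cl → oxidation state -1.
Δ = -1 − (-1) = 0, so no net redox change at C3.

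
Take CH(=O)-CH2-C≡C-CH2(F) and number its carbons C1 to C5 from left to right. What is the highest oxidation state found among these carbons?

+1

Each bond to a more electronegative atom (O, N, halogen) counts +1, each bond to a less electronegative atom (H, metal, B, Si) counts −1, and each C–C bond counts 0. Tallying each carbon:
C1: 1C, 1H, 2O → 0 − 1 + 2 = +1
C2: 2C, 2H → 0 − 2 = -2
C3: 4C → 0 = 0
C4: 4C → 0 = 0
C5: 1C, 2H, 1F → 0 − 2 + 1 = -1
The highest value is +1.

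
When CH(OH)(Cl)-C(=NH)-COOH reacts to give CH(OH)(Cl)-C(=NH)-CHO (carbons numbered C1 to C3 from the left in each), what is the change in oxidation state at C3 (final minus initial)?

-2

Before: C3 has 1 bond to C, 3 bonds to O → oxidation state +3.
After: C3 has 1 bond to C, 1 bond to H, 2 bonds to O → oxidation state +1.
Δ = +1 − (+3) = -2, so this is a reduction at C3.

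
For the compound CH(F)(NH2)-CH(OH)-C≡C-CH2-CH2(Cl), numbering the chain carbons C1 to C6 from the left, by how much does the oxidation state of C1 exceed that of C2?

C1: 1C, 1H, 1N, 1F → 0 − 1 + 1 + 1 = +1
C2: 2C, 1H, 1O → 0 − 1 + 1 = 0
Difference: +1 − (0) = +1.

+1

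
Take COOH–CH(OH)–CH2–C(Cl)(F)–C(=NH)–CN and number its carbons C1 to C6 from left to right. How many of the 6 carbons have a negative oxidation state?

1

Tallying each carbon's bonds:
C1: 1C, 3O → 0 + 3 = +3
C2: 2C, 1H, 1O → 0 − 1 + 1 = 0
C3: 2C, 2H → 0 − 2 = -2
C4: 2C, 1F, 1Cl → 0 + 1 + 1 = +2
C5: 2C, 2N → 0 + 2 = +2
C6: 1C, 3N → 0 + 3 = +3
1 carbon (C3) meets the condition.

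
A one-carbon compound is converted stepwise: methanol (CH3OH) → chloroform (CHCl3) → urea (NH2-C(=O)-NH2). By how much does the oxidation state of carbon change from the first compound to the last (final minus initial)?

Carbon oxidation states along the series — methanol: -2, chloroform: +2, urea: +4.
Net change = +4 − (-2) = +6.

+6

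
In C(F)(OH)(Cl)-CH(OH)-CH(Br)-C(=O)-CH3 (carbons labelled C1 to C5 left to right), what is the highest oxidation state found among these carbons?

Bonds to more-electronegative neighbours contribute +1 each, bonds to H or metals contribute −1 each, and C–C bonds contribute 0. Tallying each carbon:
C1: 1C, 1O, 1F, 1Cl → 0 + 1 + 1 + 1 = +3
C2: 2C, 1H, 1O → 0 − 1 + 1 = 0
C3: 2C, 1H, 1Br → 0 − 1 + 1 = 0
C4: 2C, 2O → 0 + 2 = +2
C5: 1C, 3H → 0 − 3 = -3
The highest value is +3.

+3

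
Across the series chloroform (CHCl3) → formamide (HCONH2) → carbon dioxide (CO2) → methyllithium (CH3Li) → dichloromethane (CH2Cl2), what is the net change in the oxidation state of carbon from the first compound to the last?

-2

Carbon oxidation states along the series — chloroform: +2, formamide: +2, carbon dioxide: +4, methyllithium: -4, dichloromethane: 0.
Net change = 0 − (+2) = -2.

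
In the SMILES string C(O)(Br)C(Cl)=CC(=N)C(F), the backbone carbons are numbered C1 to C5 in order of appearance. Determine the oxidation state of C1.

C1 has one bond to C (0), one bond to O (+1), one bond to H (-1), one bond to Br (+1).
Oxidation state = 0 + 1 − 1 + 1 = +1.

+1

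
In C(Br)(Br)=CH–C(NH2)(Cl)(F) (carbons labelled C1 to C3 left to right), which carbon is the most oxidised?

Tallying each carbon's bonds:
C1: 2C, 2Br → 0 + 2 = +2
C2: 3C, 1H → 0 − 1 = -1
C3: 1C, 1N, 1F, 1Cl → 0 + 1 + 1 + 1 = +3
The most oxidised carbon is C3 at +3.

C3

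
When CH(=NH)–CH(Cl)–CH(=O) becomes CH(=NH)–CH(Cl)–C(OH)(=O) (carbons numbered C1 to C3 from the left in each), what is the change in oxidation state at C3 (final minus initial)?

+2

Before: C3 has 1 bond to C, 1 bond to H, 2 bonds to O → oxidation state +1.
After: C3 has 1 bond to C, 3 bonds to O → oxidation state +3.
Δ = +3 − (+1) = +2, so this is an oxidation at C3.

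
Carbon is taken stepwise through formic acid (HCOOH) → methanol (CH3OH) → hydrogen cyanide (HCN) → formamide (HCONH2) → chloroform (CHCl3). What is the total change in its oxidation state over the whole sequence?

0

Carbon oxidation states along the series — formic acid: +2, methanol: -2, hydrogen cyanide: +2, formamide: +2, chloroform: +2.
Net change = +2 − (+2) = 0.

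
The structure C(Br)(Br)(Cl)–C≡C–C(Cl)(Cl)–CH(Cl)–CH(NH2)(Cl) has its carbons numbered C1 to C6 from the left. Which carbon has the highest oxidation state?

C1

Tallying each carbon's bonds:
C1: 1C, 1Cl, 2Br → 0 + 1 + 2 = +3
C2: 4C → 0 = 0
C3: 4C → 0 = 0
C4: 2C, 2Cl → 0 + 2 = +2
C5: 2C, 1H, 1Cl → 0 − 1 + 1 = 0
C6: 1C, 1H, 1N, 1Cl → 0 − 1 + 1 + 1 = +1
The most oxidised carbon is C1 at +3.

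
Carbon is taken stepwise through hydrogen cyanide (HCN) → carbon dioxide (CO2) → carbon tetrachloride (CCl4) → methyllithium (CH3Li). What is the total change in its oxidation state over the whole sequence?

Carbon oxidation states along the series — hydrogen cyanide: +2, carbon dioxide: +4, carbon tetrachloride: +4, methyllithium: -4.
Net change = -4 − (+2) = -6.

-6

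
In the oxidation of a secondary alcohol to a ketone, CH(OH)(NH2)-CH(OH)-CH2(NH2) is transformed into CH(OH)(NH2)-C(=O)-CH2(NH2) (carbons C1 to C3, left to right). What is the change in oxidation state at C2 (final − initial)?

Before: C2 has 2 bonds to C, 1 bond to H, 1 bond to O → oxidation state 0.
After: C2 has 2 bonds to C, 2 bonds to O → oxidation state +2.
Δ = +2 − (0) = +2, so this is an oxidation at C2.

+2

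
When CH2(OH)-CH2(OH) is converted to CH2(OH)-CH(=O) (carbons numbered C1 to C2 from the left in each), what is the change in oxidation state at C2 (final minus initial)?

+2

Before: C2 has 1 bond to C, 2 bonds to H, 1 bond to O → oxidation state -1.
After: C2 has 1 bond to C, 1 bond to H, 2 bonds to O → oxidation state +1.
Δ = +1 − (-1) = +2, so this is an oxidation at C2.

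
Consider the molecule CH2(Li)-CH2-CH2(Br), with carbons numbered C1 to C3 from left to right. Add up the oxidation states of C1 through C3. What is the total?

Count +1 for every bond to an atom more electronegative than carbon and −1 for every bond to one less electronegative; C–C bonds are 0. Tallying each carbon:
C1: 1C, 2H, 1Li → 0 − 2 − 1 = -3
C2: 2C, 2H → 0 − 2 = -2
C3: 1C, 2H, 1Br → 0 − 2 + 1 = -1
Sum = -3 − 2 − 1 = -6.

-6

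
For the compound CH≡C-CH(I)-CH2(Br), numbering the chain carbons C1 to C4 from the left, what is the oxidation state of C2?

0

C2 has a triple bond to C (3×0 = 0), one bond to C (0).
Oxidation state = 0 + 0 = 0.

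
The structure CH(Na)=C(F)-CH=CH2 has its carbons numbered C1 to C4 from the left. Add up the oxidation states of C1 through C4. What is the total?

-4

Tallying each carbon's bonds:
C1: 2C, 1H, 1Na → 0 − 1 − 1 = -2
C2: 3C, 1F → 0 + 1 = +1
C3: 3C, 1H → 0 − 1 = -1
C4: 2C, 2H → 0 − 2 = -2
Sum = -2 + 1 − 1 − 2 = -4.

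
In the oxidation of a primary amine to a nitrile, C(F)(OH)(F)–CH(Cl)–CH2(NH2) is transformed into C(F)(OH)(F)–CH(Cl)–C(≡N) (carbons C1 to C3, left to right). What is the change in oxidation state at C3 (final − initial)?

+4

Before: C3 has 1 bond to C, 2 bonds to H, 1 bond to N → oxidation state -1.
After: C3 has 1 bond to C, 3 bonds to N → oxidation state +3.
Δ = +3 − (-1) = +4, so this is an oxidation at C3.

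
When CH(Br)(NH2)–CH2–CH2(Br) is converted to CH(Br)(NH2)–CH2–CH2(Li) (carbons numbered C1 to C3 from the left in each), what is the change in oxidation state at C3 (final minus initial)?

Before: C3 has 1 bond to C, 2 bonds to H, 1 bond to Br → oxidation state -1.
After: C3 has 1 bond to C, 2 bonds to H, 1 bond to Li → oxidation state -3.
Δ = -3 − (-1) = -2, so this is a reduction at C3.

-2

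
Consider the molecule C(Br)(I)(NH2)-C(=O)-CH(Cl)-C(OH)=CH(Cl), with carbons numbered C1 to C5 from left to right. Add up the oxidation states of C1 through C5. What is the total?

+6

Tallying each carbon's bonds:
C1: 1C, 1N, 1Br, 1I → 0 + 1 + 1 + 1 = +3
C2: 2C, 2O → 0 + 2 = +2
C3: 2C, 1H, 1Cl → 0 − 1 + 1 = 0
C4: 3C, 1O → 0 + 1 = +1
C5: 2C, 1H, 1Cl → 0 − 1 + 1 = 0
Sum = +3 + 2 + 0 + 1 + 0 = +6.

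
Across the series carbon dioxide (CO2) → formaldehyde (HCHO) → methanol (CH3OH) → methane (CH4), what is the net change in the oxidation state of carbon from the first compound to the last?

-8

Carbon oxidation states along the series — carbon dioxide: +4, formaldehyde: 0, methanol: -2, methane: -4.
Net change = -4 − (+4) = -8.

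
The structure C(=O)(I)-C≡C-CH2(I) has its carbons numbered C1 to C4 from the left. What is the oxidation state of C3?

0

Count +1 for every bond to an atom more electronegative than carbon and −1 for every bond to one less electronegative; C–C bonds are 0.
C3 has a triple bond to C (3×0 = 0), one bond to C (0).
Oxidation state = 0 + 0 = 0.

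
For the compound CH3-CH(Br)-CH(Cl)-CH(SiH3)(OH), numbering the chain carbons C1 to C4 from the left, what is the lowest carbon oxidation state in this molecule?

-3

Each bond to a more electronegative atom (O, N, halogen) counts +1, each bond to a less electronegative atom (H, metal, B, Si) counts −1, and each C–C bond counts 0. Tallying each carbon:
C1: 1C, 3H → 0 − 3 = -3
C2: 2C, 1H, 1Br → 0 − 1 + 1 = 0
C3: 2C, 1H, 1Cl → 0 − 1 + 1 = 0
C4: 1C, 1H, 1O, 1Si → 0 − 1 + 1 − 1 = -1
The lowest value is -3.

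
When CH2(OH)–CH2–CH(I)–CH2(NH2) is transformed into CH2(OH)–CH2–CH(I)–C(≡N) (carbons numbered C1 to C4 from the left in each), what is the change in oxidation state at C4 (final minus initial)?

+4

Before: C4 has 1 bond to C, 2 bonds to H, 1 bond to N → oxidation state -1.
After: C4 has 1 bond to C, 3 bonds to N → oxidation state +3.
Δ = +3 − (-1) = +4, so this is an oxidation at C4.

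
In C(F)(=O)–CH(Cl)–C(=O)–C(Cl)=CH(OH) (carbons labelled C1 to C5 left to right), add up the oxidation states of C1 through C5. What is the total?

+6

Tallying each carbon's bonds:
C1: 1C, 2O, 1F → 0 + 2 + 1 = +3
C2: 2C, 1H, 1Cl → 0 − 1 + 1 = 0
C3: 2C, 2O → 0 + 2 = +2
C4: 3C, 1Cl → 0 + 1 = +1
C5: 2C, 1H, 1O → 0 − 1 + 1 = 0
Sum = +3 + 0 + 2 + 1 + 0 = +6.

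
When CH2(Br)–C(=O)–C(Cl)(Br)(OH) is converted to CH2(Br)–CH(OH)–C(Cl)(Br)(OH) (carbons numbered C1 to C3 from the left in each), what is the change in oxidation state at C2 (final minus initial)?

Before: C2 has 2 bonds to C, 2 bonds to O → oxidation state +2.
After: C2 has 2 bonds to C, 1 bond to H, 1 bond to O → oxidation state 0.
Δ = 0 − (+2) = -2, so this is a reduction at C2.

-2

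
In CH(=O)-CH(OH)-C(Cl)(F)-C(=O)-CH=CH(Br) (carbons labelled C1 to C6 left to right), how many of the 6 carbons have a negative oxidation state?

1

Tallying each carbon's bonds:
C1: 1C, 1H, 2O → 0 − 1 + 2 = +1
C2: 2C, 1H, 1O → 0 − 1 + 1 = 0
C3: 2C, 1F, 1Cl → 0 + 1 + 1 = +2
C4: 2C, 2O → 0 + 2 = +2
C5: 3C, 1H → 0 − 1 = -1
C6: 2C, 1H, 1Br → 0 − 1 + 1 = 0
1 carbon (C5) meets the condition.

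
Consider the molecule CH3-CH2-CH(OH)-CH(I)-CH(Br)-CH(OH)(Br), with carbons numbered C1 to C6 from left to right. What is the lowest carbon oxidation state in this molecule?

-3

Assign +1 per bond to O/N/halogen, −1 per bond to H or an electropositive element, and 0 per bond to carbon. Tallying each carbon:
C1: 1C, 3H → 0 − 3 = -3
C2: 2C, 2H → 0 − 2 = -2
C3: 2C, 1H, 1O → 0 − 1 + 1 = 0
C4: 2C, 1H, 1I → 0 − 1 + 1 = 0
C5: 2C, 1H, 1Br → 0 − 1 + 1 = 0
C6: 1C, 1H, 1O, 1Br → 0 − 1 + 1 + 1 = +1
The lowest value is -3.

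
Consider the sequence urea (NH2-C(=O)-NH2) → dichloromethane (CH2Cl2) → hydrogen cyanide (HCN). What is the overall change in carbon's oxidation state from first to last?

Carbon oxidation states along the series — urea: +4, dichloromethane: 0, hydrogen cyanide: +2.
Net change = +2 − (+4) = -2.

-2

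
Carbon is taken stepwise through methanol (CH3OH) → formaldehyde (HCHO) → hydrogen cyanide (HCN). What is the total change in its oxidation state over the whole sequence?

Carbon oxidation states along the series — methanol: -2, formaldehyde: 0, hydrogen cyanide: +2.
Net change = +2 − (-2) = +4.

+4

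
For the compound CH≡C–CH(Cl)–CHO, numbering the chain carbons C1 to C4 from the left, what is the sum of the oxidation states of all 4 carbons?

Tallying each carbon's bonds:
C1: 3C, 1H → 0 − 1 = -1
C2: 4C → 0 = 0
C3: 2C, 1H, 1Cl → 0 − 1 + 1 = 0
C4: 1C, 1H, 2O → 0 − 1 + 2 = +1
Sum = -1 + 0 + 0 + 1 = 0.

0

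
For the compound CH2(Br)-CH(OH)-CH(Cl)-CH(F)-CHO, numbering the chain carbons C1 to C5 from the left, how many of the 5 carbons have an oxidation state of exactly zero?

3

Tallying each carbon's bonds:
C1: 1C, 2H, 1Br → 0 − 2 + 1 = -1
C2: 2C, 1H, 1O → 0 − 1 + 1 = 0
C3: 2C, 1H, 1Cl → 0 − 1 + 1 = 0
C4: 2C, 1H, 1F → 0 − 1 + 1 = 0
C5: 1C, 1H, 2O → 0 − 1 + 2 = +1
3 carbons (C2, C3, C4) meet the condition.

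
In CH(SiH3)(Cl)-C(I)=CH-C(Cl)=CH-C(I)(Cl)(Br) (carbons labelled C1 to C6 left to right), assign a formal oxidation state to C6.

C6 has one bond to C (0), one bond to I (+1), one bond to Cl (+1), one bond to Br (+1).
Oxidation state = 0 + 1 + 1 + 1 = +3.

+3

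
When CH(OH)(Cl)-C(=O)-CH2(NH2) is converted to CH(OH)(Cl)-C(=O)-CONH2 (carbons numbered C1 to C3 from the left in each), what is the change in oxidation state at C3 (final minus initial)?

Before: C3 has 1 bond to C, 2 bonds to H, 1 bond to N → oxidation state -1.
After: C3 has 1 bond to C, 2 bonds to O, 1 bond to N → oxidation state +3.
Δ = +3 − (-1) = +4, so this is an oxidation at C3.

+4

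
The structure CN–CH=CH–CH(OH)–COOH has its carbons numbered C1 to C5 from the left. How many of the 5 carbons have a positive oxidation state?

2

Tallying each carbon's bonds:
C1: 1C, 3N → 0 + 3 = +3
C2: 3C, 1H → 0 − 1 = -1
C3: 3C, 1H → 0 − 1 = -1
C4: 2C, 1H, 1O → 0 − 1 + 1 = 0
C5: 1C, 3O → 0 + 3 = +3
2 carbons (C1, C5) meet the condition.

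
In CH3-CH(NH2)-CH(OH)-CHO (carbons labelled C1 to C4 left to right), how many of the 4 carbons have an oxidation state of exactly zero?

2

Tallying each carbon's bonds:
C1: 1C, 3H → 0 − 3 = -3
C2: 2C, 1H, 1N → 0 − 1 + 1 = 0
C3: 2C, 1H, 1O → 0 − 1 + 1 = 0
C4: 1C, 1H, 2O → 0 − 1 + 2 = +1
2 carbons (C2, C3) meet the condition.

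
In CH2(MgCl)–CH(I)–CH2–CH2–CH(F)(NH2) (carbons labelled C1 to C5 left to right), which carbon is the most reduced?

C1

Count +1 for every bond to an atom more electronegative than carbon and −1 for every bond to one less electronegative; C–C bonds are 0. Tallying each carbon:
C1: 1C, 2H, 1Mg → 0 − 2 − 1 = -3
C2: 2C, 1H, 1I → 0 − 1 + 1 = 0
C3: 2C, 2H → 0 − 2 = -2
C4: 2C, 2H → 0 − 2 = -2
C5: 1C, 1H, 1N, 1F → 0 − 1 + 1 + 1 = +1
The most reduced carbon is C1 at -3.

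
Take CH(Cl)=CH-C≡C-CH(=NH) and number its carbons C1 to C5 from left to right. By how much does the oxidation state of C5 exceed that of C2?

+2

C5: 1C, 1H, 2N → 0 − 1 + 2 = +1
C2: 3C, 1H → 0 − 1 = -1
Difference: +1 − (-1) = +2.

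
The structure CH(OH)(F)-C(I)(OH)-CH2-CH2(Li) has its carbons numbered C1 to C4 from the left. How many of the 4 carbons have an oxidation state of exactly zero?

Assign +1 per bond to O/N/halogen, −1 per bond to H or an electropositive element, and 0 per bond to carbon. Tallying each carbon:
C1: 1C, 1H, 1O, 1F → 0 − 1 + 1 + 1 = +1
C2: 2C, 1O, 1I → 0 + 1 + 1 = +2
C3: 2C, 2H → 0 − 2 = -2
C4: 1C, 2H, 1Li → 0 − 2 − 1 = -3
0 carbons meet the condition.

0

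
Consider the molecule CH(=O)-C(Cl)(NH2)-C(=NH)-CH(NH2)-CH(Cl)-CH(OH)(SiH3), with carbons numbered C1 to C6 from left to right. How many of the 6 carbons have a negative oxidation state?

1

Assign +1 per bond to O/N/halogen, −1 per bond to H or an electropositive element, and 0 per bond to carbon. Tallying each carbon:
C1: 1C, 1H, 2O → 0 − 1 + 2 = +1
C2: 2C, 1N, 1Cl → 0 + 1 + 1 = +2
C3: 2C, 2N → 0 + 2 = +2
C4: 2C, 1H, 1N → 0 − 1 + 1 = 0
C5: 2C, 1H, 1Cl → 0 − 1 + 1 = 0
C6: 1C, 1H, 1O, 1Si → 0 − 1 + 1 − 1 = -1
1 carbon (C6) meets the condition.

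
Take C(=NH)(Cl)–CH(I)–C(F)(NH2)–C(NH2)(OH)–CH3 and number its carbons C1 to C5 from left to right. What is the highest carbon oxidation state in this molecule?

Tallying each carbon's bonds:
C1: 1C, 2N, 1Cl → 0 + 2 + 1 = +3
C2: 2C, 1H, 1I → 0 − 1 + 1 = 0
C3: 2C, 1N, 1F → 0 + 1 + 1 = +2
C4: 2C, 1O, 1N → 0 + 1 + 1 = +2
C5: 1C, 3H → 0 − 3 = -3
The highest value is +3.

+3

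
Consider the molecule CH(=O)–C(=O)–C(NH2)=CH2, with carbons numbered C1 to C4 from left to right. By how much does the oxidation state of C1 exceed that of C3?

0

C1: 1C, 1H, 2O → 0 − 1 + 2 = +1
C3: 3C, 1N → 0 + 1 = +1
Difference: +1 − (+1) = 0.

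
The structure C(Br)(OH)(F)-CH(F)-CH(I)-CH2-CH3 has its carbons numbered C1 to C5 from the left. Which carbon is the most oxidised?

C1

Tallying each carbon's bonds:
C1: 1C, 1O, 1F, 1Br → 0 + 1 + 1 + 1 = +3
C2: 2C, 1H, 1F → 0 − 1 + 1 = 0
C3: 2C, 1H, 1I → 0 − 1 + 1 = 0
C4: 2C, 2H → 0 − 2 = -2
C5: 1C, 3H → 0 − 3 = -3
The most oxidised carbon is C1 at +3.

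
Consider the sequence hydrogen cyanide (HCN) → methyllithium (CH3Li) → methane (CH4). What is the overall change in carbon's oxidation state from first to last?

-6

Carbon oxidation states along the series — hydrogen cyanide: +2, methyllithium: -4, methane: -4.
Net change = -4 − (+2) = -6.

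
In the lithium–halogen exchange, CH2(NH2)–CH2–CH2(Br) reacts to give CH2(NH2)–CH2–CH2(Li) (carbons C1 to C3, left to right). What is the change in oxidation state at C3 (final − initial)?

Before: C3 has 1 bond to C, 2 bonds to H, 1 bond to Br → oxidation state -1.
After: C3 has 1 bond to C, 2 bonds to H, 1 bond to Li → oxidation state -3.
Δ = -3 − (-1) = -2, so this is a reduction at C3.

-2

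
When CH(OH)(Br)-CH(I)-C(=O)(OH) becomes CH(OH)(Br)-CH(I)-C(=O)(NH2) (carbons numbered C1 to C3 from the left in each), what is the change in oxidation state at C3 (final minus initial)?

Before: C3 has 1 bond to C, 3 bonds to O → oxidation state +3.
After: C3 has 1 bond to C, 2 bonds to O, 1 bond to N → oxidation state +3.
Δ = +3 − (+3) = 0, so no net redox change at C3.

0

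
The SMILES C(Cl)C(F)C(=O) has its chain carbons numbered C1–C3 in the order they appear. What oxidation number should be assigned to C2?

Each bond to a more electronegative atom (O, N, halogen) counts +1, each bond to a less electronegative atom (H, metal, B, Si) counts −1, and each C–C bond counts 0.
C2 has one bond to C (0), one bond to C (0), one bond to H (-1), one bond to F (+1).
Oxidation state = 0 + 0 − 1 + 1 = 0.

0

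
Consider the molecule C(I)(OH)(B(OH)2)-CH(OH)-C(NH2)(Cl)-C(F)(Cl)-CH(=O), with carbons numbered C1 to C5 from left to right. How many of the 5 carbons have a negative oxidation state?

Tallying each carbon's bonds:
C1: 1C, 1O, 1I, 1B → 0 + 1 + 1 − 1 = +1
C2: 2C, 1H, 1O → 0 − 1 + 1 = 0
C3: 2C, 1N, 1Cl → 0 + 1 + 1 = +2
C4: 2C, 1F, 1Cl → 0 + 1 + 1 = +2
C5: 1C, 1H, 2O → 0 − 1 + 2 = +1
0 carbons meet the condition.

0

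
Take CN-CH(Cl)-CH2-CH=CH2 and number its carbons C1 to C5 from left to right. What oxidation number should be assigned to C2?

0

Count +1 for every bond to an atom more electronegative than carbon and −1 for every bond to one less electronegative; C–C bonds are 0.
C2 has one bond to C (0), one bond to C (0), one bond to H (-1), one bond to Cl (+1).
Oxidation state = 0 + 0 − 1 + 1 = 0.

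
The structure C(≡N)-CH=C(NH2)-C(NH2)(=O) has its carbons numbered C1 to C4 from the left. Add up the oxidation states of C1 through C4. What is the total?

+6

Count +1 for every bond to an atom more electronegative than carbon and −1 for every bond to one less electronegative; C–C bonds are 0. Tallying each carbon:
C1: 1C, 3N → 0 + 3 = +3
C2: 3C, 1H → 0 − 1 = -1
C3: 3C, 1N → 0 + 1 = +1
C4: 1C, 2O, 1N → 0 + 2 + 1 = +3
Sum = +3 − 1 + 1 + 3 = +6.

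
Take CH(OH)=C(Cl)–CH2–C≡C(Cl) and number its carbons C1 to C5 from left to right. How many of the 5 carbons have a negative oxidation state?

1

Count +1 for every bond to an atom more electronegative than carbon and −1 for every bond to one less electronegative; C–C bonds are 0. Tallying each carbon:
C1: 2C, 1H, 1O → 0 − 1 + 1 = 0
C2: 3C, 1Cl → 0 + 1 = +1
C3: 2C, 2H → 0 − 2 = -2
C4: 4C → 0 = 0
C5: 3C, 1Cl → 0 + 1 = +1
1 carbon (C3) meets the condition.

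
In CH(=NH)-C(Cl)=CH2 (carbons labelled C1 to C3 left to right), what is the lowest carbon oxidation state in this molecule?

Count +1 for every bond to an atom more electronegative than carbon and −1 for every bond to one less electronegative; C–C bonds are 0. Tallying each carbon:
C1: 1C, 1H, 2N → 0 − 1 + 2 = +1
C2: 3C, 1Cl → 0 + 1 = +1
C3: 2C, 2H → 0 − 2 = -2
The lowest value is -2.

-2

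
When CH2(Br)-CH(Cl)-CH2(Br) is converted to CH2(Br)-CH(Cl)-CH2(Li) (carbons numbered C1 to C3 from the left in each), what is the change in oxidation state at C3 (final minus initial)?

Before: C3 has 1 bond to C, 2 bonds to H, 1 bond to Br → oxidation state -1.
After: C3 has 1 bond to C, 2 bonds to H, 1 bond to Li → oxidation state -3.
Δ = -3 − (-1) = -2, so this is a reduction at C3.

-2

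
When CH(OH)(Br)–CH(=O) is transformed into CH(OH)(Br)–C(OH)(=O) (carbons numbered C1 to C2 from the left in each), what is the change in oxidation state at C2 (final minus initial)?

Before: C2 has 1 bond to C, 1 bond to H, 2 bonds to O → oxidation state +1.
After: C2 has 1 bond to C, 3 bonds to O → oxidation state +3.
Δ = +3 − (+1) = +2, so this is an oxidation at C2.

+2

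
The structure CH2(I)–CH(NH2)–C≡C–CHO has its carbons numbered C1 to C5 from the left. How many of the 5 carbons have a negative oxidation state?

1

Assign +1 per bond to O/N/halogen, −1 per bond to H or an electropositive element, and 0 per bond to carbon. Tallying each carbon:
C1: 1C, 2H, 1I → 0 − 2 + 1 = -1
C2: 2C, 1H, 1N → 0 − 1 + 1 = 0
C3: 4C → 0 = 0
C4: 4C → 0 = 0
C5: 1C, 1H, 2O → 0 − 1 + 2 = +1
1 carbon (C1) meets the condition.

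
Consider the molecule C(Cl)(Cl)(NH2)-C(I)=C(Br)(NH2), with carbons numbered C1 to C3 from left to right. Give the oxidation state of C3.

Assign +1 per bond to O/N/halogen, −1 per bond to H or an electropositive element, and 0 per bond to carbon.
C3 has a double bond to C (2×0 = 0), one bond to Br (+1), one bond to N (+1).
Oxidation state = 0 + 1 + 1 = +2.

+2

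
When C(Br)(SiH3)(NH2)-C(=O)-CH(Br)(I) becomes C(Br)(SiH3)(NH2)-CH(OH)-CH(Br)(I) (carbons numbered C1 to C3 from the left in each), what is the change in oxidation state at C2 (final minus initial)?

Before: C2 has 2 bonds to C, 2 bonds to O → oxidation state +2.
After: C2 has 2 bonds to C, 1 bond to H, 1 bond to O → oxidation state 0.
Δ = 0 − (+2) = -2, so this is a reduction at C2.

-2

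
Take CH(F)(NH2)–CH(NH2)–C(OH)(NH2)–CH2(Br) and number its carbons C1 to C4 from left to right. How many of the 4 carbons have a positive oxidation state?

Tallying each carbon's bonds:
C1: 1C, 1H, 1N, 1F → 0 − 1 + 1 + 1 = +1
C2: 2C, 1H, 1N → 0 − 1 + 1 = 0
C3: 2C, 1O, 1N → 0 + 1 + 1 = +2
C4: 1C, 2H, 1Br → 0 − 2 + 1 = -1
2 carbons (C1, C3) meet the condition.

2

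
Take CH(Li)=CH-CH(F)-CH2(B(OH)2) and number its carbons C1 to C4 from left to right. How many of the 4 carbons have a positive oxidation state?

Count +1 for every bond to an atom more electronegative than carbon and −1 for every bond to one less electronegative; C–C bonds are 0. Tallying each carbon:
C1: 2C, 1H, 1Li → 0 − 1 − 1 = -2
C2: 3C, 1H → 0 − 1 = -1
C3: 2C, 1H, 1F → 0 − 1 + 1 = 0
C4: 1C, 2H, 1B → 0 − 2 − 1 = -3
0 carbons meet the condition.

0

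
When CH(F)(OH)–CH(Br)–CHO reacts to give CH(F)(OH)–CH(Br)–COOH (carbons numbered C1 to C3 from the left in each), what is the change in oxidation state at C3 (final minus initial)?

Before: C3 has 1 bond to C, 1 bond to H, 2 bonds to O → oxidation state +1.
After: C3 has 1 bond to C, 3 bonds to O → oxidation state +3.
Δ = +3 − (+1) = +2, so this is an oxidation at C3.

+2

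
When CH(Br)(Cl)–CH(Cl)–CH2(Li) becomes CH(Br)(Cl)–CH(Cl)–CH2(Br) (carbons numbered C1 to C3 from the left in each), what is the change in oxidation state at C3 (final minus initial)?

+2

Before: C3 has 1 bond to C, 2 bonds to H, 1 bond to Li → oxidation state -3.
After: C3 has 1 bond to C, 2 bonds to H, 1 bond to Br → oxidation state -1.
Δ = -1 − (-3) = +2, so this is an oxidation at C3.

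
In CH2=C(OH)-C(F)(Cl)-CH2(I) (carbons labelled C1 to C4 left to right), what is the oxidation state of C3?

Count +1 for every bond to an atom more electronegative than carbon and −1 for every bond to one less electronegative; C–C bonds are 0.
C3 has one bond to C (0), one bond to C (0), one bond to F (+1), one bond to Cl (+1).
Oxidation state = 0 + 0 + 1 + 1 = +2.

+2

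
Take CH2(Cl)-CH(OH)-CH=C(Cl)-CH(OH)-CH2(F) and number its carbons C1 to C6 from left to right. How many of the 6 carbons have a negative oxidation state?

3

Count +1 for every bond to an atom more electronegative than carbon and −1 for every bond to one less electronegative; C–C bonds are 0. Tallying each carbon:
C1: 1C, 2H, 1Cl → 0 − 2 + 1 = -1
C2: 2C, 1H, 1O → 0 − 1 + 1 = 0
C3: 3C, 1H → 0 − 1 = -1
C4: 3C, 1Cl → 0 + 1 = +1
C5: 2C, 1H, 1O → 0 − 1 + 1 = 0
C6: 1C, 2H, 1F → 0 − 2 + 1 = -1
3 carbons (C1, C3, C6) meet the condition.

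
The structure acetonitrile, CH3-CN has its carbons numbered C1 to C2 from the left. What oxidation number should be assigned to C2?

C2 has a triple bond to N (3×+1 = +3), one bond to C (0).
Oxidation state = +3 + 0 = +3.

+3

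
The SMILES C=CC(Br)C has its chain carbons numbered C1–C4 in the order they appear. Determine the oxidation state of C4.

-3

C4 has one bond to C (0), one bond to H (-1), one bond to H (-1), one bond to H (-1).
Oxidation state = 0 − 1 − 1 − 1 = -3.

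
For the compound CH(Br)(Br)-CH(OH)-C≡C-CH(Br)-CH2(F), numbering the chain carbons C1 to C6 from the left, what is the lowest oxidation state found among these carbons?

-1

Count +1 for every bond to an atom more electronegative than carbon and −1 for every bond to one less electronegative; C–C bonds are 0. Tallying each carbon:
C1: 1C, 1H, 2Br → 0 − 1 + 2 = +1
C2: 2C, 1H, 1O → 0 − 1 + 1 = 0
C3: 4C → 0 = 0
C4: 4C → 0 = 0
C5: 2C, 1H, 1Br → 0 − 1 + 1 = 0
C6: 1C, 2H, 1F → 0 − 2 + 1 = -1
The lowest value is -1.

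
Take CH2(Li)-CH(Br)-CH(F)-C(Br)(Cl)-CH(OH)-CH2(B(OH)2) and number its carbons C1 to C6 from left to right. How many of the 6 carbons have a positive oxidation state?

Tallying each carbon's bonds:
C1: 1C, 2H, 1Li → 0 − 2 − 1 = -3
C2: 2C, 1H, 1Br → 0 − 1 + 1 = 0
C3: 2C, 1H, 1F → 0 − 1 + 1 = 0
C4: 2C, 1Cl, 1Br → 0 + 1 + 1 = +2
C5: 2C, 1H, 1O → 0 − 1 + 1 = 0
C6: 1C, 2H, 1B → 0 − 2 − 1 = -3
1 carbon (C4) meets the condition.

1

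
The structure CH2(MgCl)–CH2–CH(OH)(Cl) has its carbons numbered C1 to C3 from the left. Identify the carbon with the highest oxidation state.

C3

Assign +1 per bond to O/N/halogen, −1 per bond to H or an electropositive element, and 0 per bond to carbon. Tallying each carbon:
C1: 1C, 2H, 1Mg → 0 − 2 − 1 = -3
C2: 2C, 2H → 0 − 2 = -2
C3: 1C, 1H, 1O, 1Cl → 0 − 1 + 1 + 1 = +1
The most oxidised carbon is C3 at +1.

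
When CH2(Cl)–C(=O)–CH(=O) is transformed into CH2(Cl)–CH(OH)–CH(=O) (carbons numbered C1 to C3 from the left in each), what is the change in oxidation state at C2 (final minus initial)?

Before: C2 has 2 bonds to C, 2 bonds to O → oxidation state +2.
After: C2 has 2 bonds to C, 1 bond to H, 1 bond to O → oxidation state 0.
Δ = 0 − (+2) = -2, so this is a reduction at C2.

-2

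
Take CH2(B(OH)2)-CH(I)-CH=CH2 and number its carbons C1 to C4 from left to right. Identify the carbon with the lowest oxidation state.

Tallying each carbon's bonds:
C1: 1C, 2H, 1B → 0 − 2 − 1 = -3
C2: 2C, 1H, 1I → 0 − 1 + 1 = 0
C3: 3C, 1H → 0 − 1 = -1
C4: 2C, 2H → 0 − 2 = -2
The most reduced carbon is C1 at -3.

C1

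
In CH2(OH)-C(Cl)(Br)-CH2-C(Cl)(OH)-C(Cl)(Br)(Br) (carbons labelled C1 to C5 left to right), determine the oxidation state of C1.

Count +1 for every bond to an atom more electronegative than carbon and −1 for every bond to one less electronegative; C–C bonds are 0.
C1 has one bond to C (0), one bond to O (+1), one bond to H (-1), one bond to H (-1).
Oxidation state = 0 + 1 − 1 − 1 = -1.

-1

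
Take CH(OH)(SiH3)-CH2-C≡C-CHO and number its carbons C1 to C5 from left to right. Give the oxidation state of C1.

Assign +1 per bond to O/N/halogen, −1 per bond to H or an electropositive element, and 0 per bond to carbon.
C1 has one bond to C (0), one bond to H (-1), one bond to O (+1), one bond to Si (-1).
Oxidation state = 0 − 1 + 1 − 1 = -1.

-1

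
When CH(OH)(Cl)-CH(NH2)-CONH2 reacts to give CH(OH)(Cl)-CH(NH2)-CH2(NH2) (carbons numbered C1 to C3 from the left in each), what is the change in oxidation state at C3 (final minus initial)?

Before: C3 has 1 bond to C, 2 bonds to O, 1 bond to N → oxidation state +3.
After: C3 has 1 bond to C, 2 bonds to H, 1 bond to N → oxidation state -1.
Δ = -1 − (+3) = -4, so this is a reduction at C3.

-4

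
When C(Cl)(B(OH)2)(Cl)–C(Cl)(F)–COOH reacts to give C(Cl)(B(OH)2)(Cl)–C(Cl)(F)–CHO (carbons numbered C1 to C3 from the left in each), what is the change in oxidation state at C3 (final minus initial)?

Before: C3 has 1 bond to C, 3 bonds to O → oxidation state +3.
After: C3 has 1 bond to C, 1 bond to H, 2 bonds to O → oxidation state +1.
Δ = +1 − (+3) = -2, so this is a reduction at C3.

-2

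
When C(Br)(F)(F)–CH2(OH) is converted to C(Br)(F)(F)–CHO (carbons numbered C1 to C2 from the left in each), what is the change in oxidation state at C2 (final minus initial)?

Before: C2 has 1 bond to C, 2 bonds to H, 1 bond to O → oxidation state -1.
After: C2 has 1 bond to C, 1 bond to H, 2 bonds to O → oxidation state +1.
Δ = +1 − (-1) = +2, so this is an oxidation at C2.

+2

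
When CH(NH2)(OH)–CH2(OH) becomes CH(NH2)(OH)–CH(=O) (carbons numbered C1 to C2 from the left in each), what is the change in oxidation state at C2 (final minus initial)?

+2

Before: C2 has 1 bond to C, 2 bonds to H, 1 bond to O → oxidation state -1.
After: C2 has 1 bond to C, 1 bond to H, 2 bonds to O → oxidation state +1.
Δ = +1 − (-1) = +2, so this is an oxidation at C2.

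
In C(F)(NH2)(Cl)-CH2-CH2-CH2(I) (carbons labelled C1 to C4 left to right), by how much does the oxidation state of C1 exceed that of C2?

+5

C1: 1C, 1N, 1F, 1Cl → 0 + 1 + 1 + 1 = +3
C2: 2C, 2H → 0 − 2 = -2
Difference: +3 − (-2) = +5.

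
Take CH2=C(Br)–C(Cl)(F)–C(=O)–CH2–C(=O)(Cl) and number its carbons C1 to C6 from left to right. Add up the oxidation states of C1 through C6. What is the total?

Count +1 for every bond to an atom more electronegative than carbon and −1 for every bond to one less electronegative; C–C bonds are 0. Tallying each carbon:
C1: 2C, 2H → 0 − 2 = -2
C2: 3C, 1Br → 0 + 1 = +1
C3: 2C, 1F, 1Cl → 0 + 1 + 1 = +2
C4: 2C, 2O → 0 + 2 = +2
C5: 2C, 2H → 0 − 2 = -2
C6: 1C, 2O, 1Cl → 0 + 2 + 1 = +3
Sum = -2 + 1 + 2 + 2 − 2 + 3 = +4.

+4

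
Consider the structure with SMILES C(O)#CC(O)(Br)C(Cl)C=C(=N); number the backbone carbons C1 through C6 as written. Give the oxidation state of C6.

Each bond to a more electronegative atom (O, N, halogen) counts +1, each bond to a less electronegative atom (H, metal, B, Si) counts −1, and each C–C bond counts 0.
C6 has a double bond to C (2×0 = 0), a double bond to N (2×+1 = +2).
Oxidation state = 0 + 2 = +2.

+2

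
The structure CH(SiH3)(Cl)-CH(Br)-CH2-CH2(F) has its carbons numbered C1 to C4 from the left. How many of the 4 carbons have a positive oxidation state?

0

Tallying each carbon's bonds:
C1: 1C, 1H, 1Cl, 1Si → 0 − 1 + 1 − 1 = -1
C2: 2C, 1H, 1Br → 0 − 1 + 1 = 0
C3: 2C, 2H → 0 − 2 = -2
C4: 1C, 2H, 1F → 0 − 2 + 1 = -1
0 carbons meet the condition.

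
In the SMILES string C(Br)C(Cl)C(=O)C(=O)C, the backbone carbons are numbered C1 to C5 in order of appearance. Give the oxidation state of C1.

C1 has one bond to C (0), one bond to Br (+1), one bond to H (-1), one bond to H (-1).
Oxidation state = 0 + 1 − 1 − 1 = -1.

-1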